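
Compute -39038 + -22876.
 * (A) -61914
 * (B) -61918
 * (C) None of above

-39038 + -22876 = -61914
A) -61914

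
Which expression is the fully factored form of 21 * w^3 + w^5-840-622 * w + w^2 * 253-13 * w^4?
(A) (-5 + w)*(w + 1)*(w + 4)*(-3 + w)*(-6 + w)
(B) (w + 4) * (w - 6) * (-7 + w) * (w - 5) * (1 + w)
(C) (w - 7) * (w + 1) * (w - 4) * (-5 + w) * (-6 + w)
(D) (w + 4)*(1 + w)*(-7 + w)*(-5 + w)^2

We need to factor 21 * w^3 + w^5-840-622 * w + w^2 * 253-13 * w^4.
The factored form is (w + 4) * (w - 6) * (-7 + w) * (w - 5) * (1 + w).
B) (w + 4) * (w - 6) * (-7 + w) * (w - 5) * (1 + w)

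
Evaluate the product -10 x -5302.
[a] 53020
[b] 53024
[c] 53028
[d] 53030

-10 * -5302 = 53020
a) 53020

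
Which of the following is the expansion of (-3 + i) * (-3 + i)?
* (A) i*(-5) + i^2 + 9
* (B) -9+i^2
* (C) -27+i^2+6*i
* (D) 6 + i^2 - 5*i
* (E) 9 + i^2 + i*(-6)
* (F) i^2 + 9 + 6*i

Expanding (-3 + i) * (-3 + i):
= 9 + i^2 + i*(-6)
E) 9 + i^2 + i*(-6)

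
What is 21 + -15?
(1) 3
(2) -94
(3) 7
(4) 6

21 + -15 = 6
4) 6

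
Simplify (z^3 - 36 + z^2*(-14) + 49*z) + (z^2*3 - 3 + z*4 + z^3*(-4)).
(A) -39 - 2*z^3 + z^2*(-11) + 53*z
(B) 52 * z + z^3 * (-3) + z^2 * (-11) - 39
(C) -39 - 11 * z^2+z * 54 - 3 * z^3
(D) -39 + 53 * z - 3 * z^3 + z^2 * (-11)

Adding the polynomials and combining like terms:
(z^3 - 36 + z^2*(-14) + 49*z) + (z^2*3 - 3 + z*4 + z^3*(-4))
= -39 + 53 * z - 3 * z^3 + z^2 * (-11)
D) -39 + 53 * z - 3 * z^3 + z^2 * (-11)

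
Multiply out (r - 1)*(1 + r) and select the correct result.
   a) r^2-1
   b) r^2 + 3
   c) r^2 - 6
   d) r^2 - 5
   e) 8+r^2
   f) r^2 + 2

Expanding (r - 1)*(1 + r):
= r^2-1
a) r^2-1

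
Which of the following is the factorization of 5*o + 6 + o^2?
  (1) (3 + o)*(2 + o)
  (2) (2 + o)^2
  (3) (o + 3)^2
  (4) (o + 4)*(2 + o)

We need to factor 5*o + 6 + o^2.
The factored form is (3 + o)*(2 + o).
1) (3 + o)*(2 + o)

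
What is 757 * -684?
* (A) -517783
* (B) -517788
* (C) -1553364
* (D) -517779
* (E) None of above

757 * -684 = -517788
B) -517788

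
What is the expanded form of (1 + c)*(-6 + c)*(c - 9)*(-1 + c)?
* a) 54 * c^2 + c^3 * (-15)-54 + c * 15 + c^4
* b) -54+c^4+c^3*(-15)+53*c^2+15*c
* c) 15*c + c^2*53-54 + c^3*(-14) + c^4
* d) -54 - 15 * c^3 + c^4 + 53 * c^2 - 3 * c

Expanding (1 + c)*(-6 + c)*(c - 9)*(-1 + c):
= -54+c^4+c^3*(-15)+53*c^2+15*c
b) -54+c^4+c^3*(-15)+53*c^2+15*c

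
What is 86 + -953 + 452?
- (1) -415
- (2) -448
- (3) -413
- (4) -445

First: 86 + -953 = -867
Then: -867 + 452 = -415
1) -415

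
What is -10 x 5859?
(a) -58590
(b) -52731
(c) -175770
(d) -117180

-10 * 5859 = -58590
a) -58590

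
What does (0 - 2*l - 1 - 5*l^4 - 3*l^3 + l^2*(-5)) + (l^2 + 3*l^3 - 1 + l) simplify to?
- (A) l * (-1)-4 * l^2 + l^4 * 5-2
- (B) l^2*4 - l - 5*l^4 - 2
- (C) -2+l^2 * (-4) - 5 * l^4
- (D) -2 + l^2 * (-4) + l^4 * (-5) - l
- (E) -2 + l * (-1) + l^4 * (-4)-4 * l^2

Adding the polynomials and combining like terms:
(0 - 2*l - 1 - 5*l^4 - 3*l^3 + l^2*(-5)) + (l^2 + 3*l^3 - 1 + l)
= -2 + l^2 * (-4) + l^4 * (-5) - l
D) -2 + l^2 * (-4) + l^4 * (-5) - l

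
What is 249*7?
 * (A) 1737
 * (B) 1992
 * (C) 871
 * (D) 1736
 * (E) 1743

249 * 7 = 1743
E) 1743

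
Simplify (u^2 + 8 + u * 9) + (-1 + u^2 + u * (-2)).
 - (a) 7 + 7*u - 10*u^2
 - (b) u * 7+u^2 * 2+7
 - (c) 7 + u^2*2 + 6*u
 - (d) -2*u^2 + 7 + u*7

Adding the polynomials and combining like terms:
(u^2 + 8 + u*9) + (-1 + u^2 + u*(-2))
= u * 7+u^2 * 2+7
b) u * 7+u^2 * 2+7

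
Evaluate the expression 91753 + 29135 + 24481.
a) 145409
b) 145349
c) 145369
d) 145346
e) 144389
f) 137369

First: 91753 + 29135 = 120888
Then: 120888 + 24481 = 145369
c) 145369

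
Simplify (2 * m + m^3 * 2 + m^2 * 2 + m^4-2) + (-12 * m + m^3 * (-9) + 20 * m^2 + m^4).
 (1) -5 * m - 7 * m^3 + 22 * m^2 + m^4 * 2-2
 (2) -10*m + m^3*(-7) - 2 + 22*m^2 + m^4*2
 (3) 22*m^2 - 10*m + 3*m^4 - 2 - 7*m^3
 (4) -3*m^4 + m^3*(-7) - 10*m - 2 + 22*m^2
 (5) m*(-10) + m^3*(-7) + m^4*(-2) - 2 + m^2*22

Adding the polynomials and combining like terms:
(2*m + m^3*2 + m^2*2 + m^4 - 2) + (-12*m + m^3*(-9) + 20*m^2 + m^4)
= -10*m + m^3*(-7) - 2 + 22*m^2 + m^4*2
2) -10*m + m^3*(-7) - 2 + 22*m^2 + m^4*2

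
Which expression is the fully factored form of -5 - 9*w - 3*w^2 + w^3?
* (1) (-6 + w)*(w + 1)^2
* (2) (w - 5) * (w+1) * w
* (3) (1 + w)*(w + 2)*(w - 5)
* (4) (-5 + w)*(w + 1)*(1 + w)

We need to factor -5 - 9*w - 3*w^2 + w^3.
The factored form is (-5 + w)*(w + 1)*(1 + w).
4) (-5 + w)*(w + 1)*(1 + w)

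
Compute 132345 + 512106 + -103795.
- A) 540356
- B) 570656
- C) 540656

First: 132345 + 512106 = 644451
Then: 644451 + -103795 = 540656
C) 540656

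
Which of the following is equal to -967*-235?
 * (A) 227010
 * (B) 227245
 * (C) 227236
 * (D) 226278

-967 * -235 = 227245
B) 227245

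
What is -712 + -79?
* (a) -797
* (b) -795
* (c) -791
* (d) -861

-712 + -79 = -791
c) -791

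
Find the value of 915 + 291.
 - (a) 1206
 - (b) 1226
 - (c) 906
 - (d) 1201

915 + 291 = 1206
a) 1206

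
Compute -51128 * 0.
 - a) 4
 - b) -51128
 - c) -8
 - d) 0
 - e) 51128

-51128 * 0 = 0
d) 0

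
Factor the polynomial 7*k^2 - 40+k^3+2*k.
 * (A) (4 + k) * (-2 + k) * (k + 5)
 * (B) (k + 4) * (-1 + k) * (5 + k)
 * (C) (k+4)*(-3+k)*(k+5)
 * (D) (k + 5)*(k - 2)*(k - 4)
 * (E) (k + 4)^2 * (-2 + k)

We need to factor 7*k^2 - 40+k^3+2*k.
The factored form is (4 + k) * (-2 + k) * (k + 5).
A) (4 + k) * (-2 + k) * (k + 5)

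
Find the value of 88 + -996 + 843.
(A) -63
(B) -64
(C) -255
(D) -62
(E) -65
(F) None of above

First: 88 + -996 = -908
Then: -908 + 843 = -65
E) -65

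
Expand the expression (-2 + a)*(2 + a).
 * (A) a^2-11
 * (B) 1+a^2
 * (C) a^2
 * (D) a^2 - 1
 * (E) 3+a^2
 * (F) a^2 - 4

Expanding (-2 + a)*(2 + a):
= a^2 - 4
F) a^2 - 4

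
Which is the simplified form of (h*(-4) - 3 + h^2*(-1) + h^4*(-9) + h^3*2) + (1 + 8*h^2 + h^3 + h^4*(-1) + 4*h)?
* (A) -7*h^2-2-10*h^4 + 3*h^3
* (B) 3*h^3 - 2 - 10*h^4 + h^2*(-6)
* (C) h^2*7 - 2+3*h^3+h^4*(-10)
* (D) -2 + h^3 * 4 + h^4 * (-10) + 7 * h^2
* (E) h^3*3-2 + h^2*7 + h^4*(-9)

Adding the polynomials and combining like terms:
(h*(-4) - 3 + h^2*(-1) + h^4*(-9) + h^3*2) + (1 + 8*h^2 + h^3 + h^4*(-1) + 4*h)
= h^2*7 - 2+3*h^3+h^4*(-10)
C) h^2*7 - 2+3*h^3+h^4*(-10)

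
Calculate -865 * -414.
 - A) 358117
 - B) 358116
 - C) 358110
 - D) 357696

-865 * -414 = 358110
C) 358110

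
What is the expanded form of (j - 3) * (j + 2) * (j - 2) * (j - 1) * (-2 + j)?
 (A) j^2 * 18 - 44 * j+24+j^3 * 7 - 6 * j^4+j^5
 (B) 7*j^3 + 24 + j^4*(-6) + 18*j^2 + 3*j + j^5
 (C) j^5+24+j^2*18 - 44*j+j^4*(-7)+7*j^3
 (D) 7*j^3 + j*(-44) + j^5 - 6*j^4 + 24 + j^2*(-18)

Expanding (j - 3) * (j + 2) * (j - 2) * (j - 1) * (-2 + j):
= j^2 * 18 - 44 * j+24+j^3 * 7 - 6 * j^4+j^5
A) j^2 * 18 - 44 * j+24+j^3 * 7 - 6 * j^4+j^5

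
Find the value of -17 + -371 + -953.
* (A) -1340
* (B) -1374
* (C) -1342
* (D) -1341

First: -17 + -371 = -388
Then: -388 + -953 = -1341
D) -1341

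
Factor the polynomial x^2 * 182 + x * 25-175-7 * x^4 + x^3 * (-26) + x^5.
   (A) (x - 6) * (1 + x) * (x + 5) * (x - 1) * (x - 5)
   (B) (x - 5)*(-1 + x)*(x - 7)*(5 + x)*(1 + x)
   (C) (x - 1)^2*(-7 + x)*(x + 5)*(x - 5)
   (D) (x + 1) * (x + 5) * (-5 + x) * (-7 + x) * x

We need to factor x^2 * 182 + x * 25-175-7 * x^4 + x^3 * (-26) + x^5.
The factored form is (x - 5)*(-1 + x)*(x - 7)*(5 + x)*(1 + x).
B) (x - 5)*(-1 + x)*(x - 7)*(5 + x)*(1 + x)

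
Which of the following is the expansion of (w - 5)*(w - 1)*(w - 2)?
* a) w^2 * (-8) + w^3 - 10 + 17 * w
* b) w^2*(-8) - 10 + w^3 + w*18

Expanding (w - 5)*(w - 1)*(w - 2):
= w^2 * (-8) + w^3 - 10 + 17 * w
a) w^2 * (-8) + w^3 - 10 + 17 * w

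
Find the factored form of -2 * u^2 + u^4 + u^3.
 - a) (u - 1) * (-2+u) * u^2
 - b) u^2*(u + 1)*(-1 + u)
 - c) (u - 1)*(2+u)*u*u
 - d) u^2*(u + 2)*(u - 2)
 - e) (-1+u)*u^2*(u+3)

We need to factor -2 * u^2 + u^4 + u^3.
The factored form is (u - 1)*(2+u)*u*u.
c) (u - 1)*(2+u)*u*u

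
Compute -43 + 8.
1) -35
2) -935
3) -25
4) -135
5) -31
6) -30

-43 + 8 = -35
1) -35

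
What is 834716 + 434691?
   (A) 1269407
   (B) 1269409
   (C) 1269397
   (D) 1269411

834716 + 434691 = 1269407
A) 1269407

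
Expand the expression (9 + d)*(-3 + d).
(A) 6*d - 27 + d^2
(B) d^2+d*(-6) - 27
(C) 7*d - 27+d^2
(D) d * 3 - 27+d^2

Expanding (9 + d)*(-3 + d):
= 6*d - 27 + d^2
A) 6*d - 27 + d^2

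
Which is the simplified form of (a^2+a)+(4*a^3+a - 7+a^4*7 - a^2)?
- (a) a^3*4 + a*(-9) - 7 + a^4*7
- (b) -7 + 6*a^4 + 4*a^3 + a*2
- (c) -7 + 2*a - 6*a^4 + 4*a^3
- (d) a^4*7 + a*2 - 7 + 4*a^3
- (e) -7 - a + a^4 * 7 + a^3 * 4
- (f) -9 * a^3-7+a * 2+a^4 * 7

Adding the polynomials and combining like terms:
(a^2 + a) + (4*a^3 + a - 7 + a^4*7 - a^2)
= a^4*7 + a*2 - 7 + 4*a^3
d) a^4*7 + a*2 - 7 + 4*a^3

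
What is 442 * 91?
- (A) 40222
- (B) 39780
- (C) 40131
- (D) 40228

442 * 91 = 40222
A) 40222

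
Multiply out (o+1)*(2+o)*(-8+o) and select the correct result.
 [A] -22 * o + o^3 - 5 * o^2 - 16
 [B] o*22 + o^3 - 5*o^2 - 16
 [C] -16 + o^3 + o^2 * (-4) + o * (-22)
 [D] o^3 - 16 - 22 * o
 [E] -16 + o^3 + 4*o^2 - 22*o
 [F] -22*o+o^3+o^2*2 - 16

Expanding (o+1)*(2+o)*(-8+o):
= -22 * o + o^3 - 5 * o^2 - 16
A) -22 * o + o^3 - 5 * o^2 - 16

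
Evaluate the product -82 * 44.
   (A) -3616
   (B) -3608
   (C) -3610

-82 * 44 = -3608
B) -3608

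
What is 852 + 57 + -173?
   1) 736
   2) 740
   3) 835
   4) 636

First: 852 + 57 = 909
Then: 909 + -173 = 736
1) 736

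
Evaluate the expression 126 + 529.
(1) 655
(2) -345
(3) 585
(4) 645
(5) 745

126 + 529 = 655
1) 655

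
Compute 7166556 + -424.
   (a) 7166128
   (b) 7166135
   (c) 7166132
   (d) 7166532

7166556 + -424 = 7166132
c) 7166132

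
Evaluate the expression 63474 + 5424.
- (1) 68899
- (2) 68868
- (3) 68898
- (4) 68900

63474 + 5424 = 68898
3) 68898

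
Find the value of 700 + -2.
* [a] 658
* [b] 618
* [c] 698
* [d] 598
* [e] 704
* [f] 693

700 + -2 = 698
c) 698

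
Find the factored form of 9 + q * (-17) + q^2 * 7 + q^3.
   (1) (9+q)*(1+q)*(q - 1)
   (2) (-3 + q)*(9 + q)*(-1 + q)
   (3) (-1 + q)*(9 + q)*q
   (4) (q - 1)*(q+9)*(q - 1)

We need to factor 9 + q * (-17) + q^2 * 7 + q^3.
The factored form is (q - 1)*(q+9)*(q - 1).
4) (q - 1)*(q+9)*(q - 1)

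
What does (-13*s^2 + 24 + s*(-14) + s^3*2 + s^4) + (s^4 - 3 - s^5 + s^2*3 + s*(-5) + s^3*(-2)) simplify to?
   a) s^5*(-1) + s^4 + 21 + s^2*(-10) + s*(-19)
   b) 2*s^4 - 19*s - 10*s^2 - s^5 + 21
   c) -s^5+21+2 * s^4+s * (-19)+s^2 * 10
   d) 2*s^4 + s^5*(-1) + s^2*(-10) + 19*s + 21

Adding the polynomials and combining like terms:
(-13*s^2 + 24 + s*(-14) + s^3*2 + s^4) + (s^4 - 3 - s^5 + s^2*3 + s*(-5) + s^3*(-2))
= 2*s^4 - 19*s - 10*s^2 - s^5 + 21
b) 2*s^4 - 19*s - 10*s^2 - s^5 + 21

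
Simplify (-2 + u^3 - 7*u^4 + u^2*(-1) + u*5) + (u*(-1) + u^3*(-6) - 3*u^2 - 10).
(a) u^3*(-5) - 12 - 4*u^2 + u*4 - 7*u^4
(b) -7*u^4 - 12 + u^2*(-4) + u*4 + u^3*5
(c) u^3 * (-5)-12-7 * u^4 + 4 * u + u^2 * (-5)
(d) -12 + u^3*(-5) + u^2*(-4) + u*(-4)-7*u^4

Adding the polynomials and combining like terms:
(-2 + u^3 - 7*u^4 + u^2*(-1) + u*5) + (u*(-1) + u^3*(-6) - 3*u^2 - 10)
= u^3*(-5) - 12 - 4*u^2 + u*4 - 7*u^4
a) u^3*(-5) - 12 - 4*u^2 + u*4 - 7*u^4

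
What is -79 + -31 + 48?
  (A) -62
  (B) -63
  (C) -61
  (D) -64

First: -79 + -31 = -110
Then: -110 + 48 = -62
A) -62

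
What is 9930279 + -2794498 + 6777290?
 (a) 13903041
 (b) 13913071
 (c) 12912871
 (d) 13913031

First: 9930279 + -2794498 = 7135781
Then: 7135781 + 6777290 = 13913071
b) 13913071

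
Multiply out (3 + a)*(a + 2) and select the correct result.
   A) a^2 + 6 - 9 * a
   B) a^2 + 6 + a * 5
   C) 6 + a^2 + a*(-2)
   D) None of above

Expanding (3 + a)*(a + 2):
= a^2 + 6 + a * 5
B) a^2 + 6 + a * 5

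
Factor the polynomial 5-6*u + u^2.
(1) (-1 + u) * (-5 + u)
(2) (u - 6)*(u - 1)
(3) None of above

We need to factor 5-6*u + u^2.
The factored form is (-1 + u) * (-5 + u).
1) (-1 + u) * (-5 + u)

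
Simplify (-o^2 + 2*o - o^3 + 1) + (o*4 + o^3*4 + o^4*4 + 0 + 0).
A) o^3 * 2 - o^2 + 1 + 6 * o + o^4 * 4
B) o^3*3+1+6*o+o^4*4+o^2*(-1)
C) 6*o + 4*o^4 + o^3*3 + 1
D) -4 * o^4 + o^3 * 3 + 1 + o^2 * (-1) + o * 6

Adding the polynomials and combining like terms:
(-o^2 + 2*o - o^3 + 1) + (o*4 + o^3*4 + o^4*4 + 0 + 0)
= o^3*3+1+6*o+o^4*4+o^2*(-1)
B) o^3*3+1+6*o+o^4*4+o^2*(-1)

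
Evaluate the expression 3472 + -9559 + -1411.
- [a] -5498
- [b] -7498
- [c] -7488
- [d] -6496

First: 3472 + -9559 = -6087
Then: -6087 + -1411 = -7498
b) -7498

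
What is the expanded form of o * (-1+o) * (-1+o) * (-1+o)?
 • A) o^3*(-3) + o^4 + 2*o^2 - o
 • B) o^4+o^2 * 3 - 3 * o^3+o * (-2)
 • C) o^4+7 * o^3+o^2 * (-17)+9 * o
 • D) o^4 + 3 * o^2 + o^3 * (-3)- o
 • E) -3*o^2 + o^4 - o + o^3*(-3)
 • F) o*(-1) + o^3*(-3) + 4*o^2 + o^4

Expanding o * (-1+o) * (-1+o) * (-1+o):
= o^4 + 3 * o^2 + o^3 * (-3)- o
D) o^4 + 3 * o^2 + o^3 * (-3)- o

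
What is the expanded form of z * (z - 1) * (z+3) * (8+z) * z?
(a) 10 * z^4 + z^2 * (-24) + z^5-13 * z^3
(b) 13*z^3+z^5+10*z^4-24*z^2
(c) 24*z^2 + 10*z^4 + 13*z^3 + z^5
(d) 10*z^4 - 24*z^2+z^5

Expanding z * (z - 1) * (z+3) * (8+z) * z:
= 13*z^3+z^5+10*z^4-24*z^2
b) 13*z^3+z^5+10*z^4-24*z^2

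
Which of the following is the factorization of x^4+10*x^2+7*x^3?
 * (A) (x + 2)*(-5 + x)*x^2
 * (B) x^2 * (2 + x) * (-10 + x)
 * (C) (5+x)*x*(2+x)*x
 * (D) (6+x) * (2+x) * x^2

We need to factor x^4+10*x^2+7*x^3.
The factored form is (5+x)*x*(2+x)*x.
C) (5+x)*x*(2+x)*x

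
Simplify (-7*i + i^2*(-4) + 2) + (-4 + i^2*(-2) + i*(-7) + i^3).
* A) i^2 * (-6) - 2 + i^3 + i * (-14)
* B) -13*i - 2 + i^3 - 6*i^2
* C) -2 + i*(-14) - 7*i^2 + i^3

Adding the polynomials and combining like terms:
(-7*i + i^2*(-4) + 2) + (-4 + i^2*(-2) + i*(-7) + i^3)
= i^2 * (-6) - 2 + i^3 + i * (-14)
A) i^2 * (-6) - 2 + i^3 + i * (-14)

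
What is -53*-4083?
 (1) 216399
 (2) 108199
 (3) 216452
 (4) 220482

-53 * -4083 = 216399
1) 216399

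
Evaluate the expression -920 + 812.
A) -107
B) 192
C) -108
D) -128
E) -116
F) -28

-920 + 812 = -108
C) -108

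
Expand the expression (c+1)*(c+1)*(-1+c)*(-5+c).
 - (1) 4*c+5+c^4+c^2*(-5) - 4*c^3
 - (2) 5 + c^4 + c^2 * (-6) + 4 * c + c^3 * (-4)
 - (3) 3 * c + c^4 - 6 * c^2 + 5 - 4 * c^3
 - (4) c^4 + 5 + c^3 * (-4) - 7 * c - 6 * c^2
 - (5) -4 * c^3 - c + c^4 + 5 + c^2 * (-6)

Expanding (c+1)*(c+1)*(-1+c)*(-5+c):
= 5 + c^4 + c^2 * (-6) + 4 * c + c^3 * (-4)
2) 5 + c^4 + c^2 * (-6) + 4 * c + c^3 * (-4)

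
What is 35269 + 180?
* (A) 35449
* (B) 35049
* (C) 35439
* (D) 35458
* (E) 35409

35269 + 180 = 35449
A) 35449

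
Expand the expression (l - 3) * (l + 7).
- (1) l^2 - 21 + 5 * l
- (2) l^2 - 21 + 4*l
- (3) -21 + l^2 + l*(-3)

Expanding (l - 3) * (l + 7):
= l^2 - 21 + 4*l
2) l^2 - 21 + 4*l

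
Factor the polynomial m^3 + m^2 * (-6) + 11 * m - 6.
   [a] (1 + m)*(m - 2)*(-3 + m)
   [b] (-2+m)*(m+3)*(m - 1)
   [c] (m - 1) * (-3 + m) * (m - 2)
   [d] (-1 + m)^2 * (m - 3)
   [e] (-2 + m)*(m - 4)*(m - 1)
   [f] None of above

We need to factor m^3 + m^2 * (-6) + 11 * m - 6.
The factored form is (m - 1) * (-3 + m) * (m - 2).
c) (m - 1) * (-3 + m) * (m - 2)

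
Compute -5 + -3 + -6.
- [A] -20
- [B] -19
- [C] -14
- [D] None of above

First: -5 + -3 = -8
Then: -8 + -6 = -14
C) -14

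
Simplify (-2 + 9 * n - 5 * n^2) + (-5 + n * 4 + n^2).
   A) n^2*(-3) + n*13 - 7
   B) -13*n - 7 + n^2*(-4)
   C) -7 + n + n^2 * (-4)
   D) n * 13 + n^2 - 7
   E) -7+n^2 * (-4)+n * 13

Adding the polynomials and combining like terms:
(-2 + 9*n - 5*n^2) + (-5 + n*4 + n^2)
= -7+n^2 * (-4)+n * 13
E) -7+n^2 * (-4)+n * 13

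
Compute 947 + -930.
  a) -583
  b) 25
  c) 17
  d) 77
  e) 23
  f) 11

947 + -930 = 17
c) 17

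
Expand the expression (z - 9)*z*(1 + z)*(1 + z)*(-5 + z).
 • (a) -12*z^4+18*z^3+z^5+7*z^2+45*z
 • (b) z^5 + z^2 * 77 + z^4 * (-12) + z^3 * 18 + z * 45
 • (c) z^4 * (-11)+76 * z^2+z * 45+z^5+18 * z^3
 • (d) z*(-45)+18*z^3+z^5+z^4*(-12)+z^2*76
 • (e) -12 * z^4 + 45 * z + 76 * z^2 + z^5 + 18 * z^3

Expanding (z - 9)*z*(1 + z)*(1 + z)*(-5 + z):
= -12 * z^4 + 45 * z + 76 * z^2 + z^5 + 18 * z^3
e) -12 * z^4 + 45 * z + 76 * z^2 + z^5 + 18 * z^3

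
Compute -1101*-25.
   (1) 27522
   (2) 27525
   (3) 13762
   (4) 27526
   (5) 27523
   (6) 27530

-1101 * -25 = 27525
2) 27525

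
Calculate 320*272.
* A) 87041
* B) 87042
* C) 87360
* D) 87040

320 * 272 = 87040
D) 87040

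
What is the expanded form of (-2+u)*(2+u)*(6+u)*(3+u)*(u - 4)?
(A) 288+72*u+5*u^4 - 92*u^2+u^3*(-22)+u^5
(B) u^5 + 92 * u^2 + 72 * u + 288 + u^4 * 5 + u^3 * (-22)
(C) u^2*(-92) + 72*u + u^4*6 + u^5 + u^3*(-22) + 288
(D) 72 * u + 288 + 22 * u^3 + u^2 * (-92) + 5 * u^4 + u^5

Expanding (-2+u)*(2+u)*(6+u)*(3+u)*(u - 4):
= 288+72*u+5*u^4 - 92*u^2+u^3*(-22)+u^5
A) 288+72*u+5*u^4 - 92*u^2+u^3*(-22)+u^5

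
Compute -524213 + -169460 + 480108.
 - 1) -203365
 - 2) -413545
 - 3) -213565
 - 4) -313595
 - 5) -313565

First: -524213 + -169460 = -693673
Then: -693673 + 480108 = -213565
3) -213565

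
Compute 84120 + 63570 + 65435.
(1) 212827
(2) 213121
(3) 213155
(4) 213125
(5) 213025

First: 84120 + 63570 = 147690
Then: 147690 + 65435 = 213125
4) 213125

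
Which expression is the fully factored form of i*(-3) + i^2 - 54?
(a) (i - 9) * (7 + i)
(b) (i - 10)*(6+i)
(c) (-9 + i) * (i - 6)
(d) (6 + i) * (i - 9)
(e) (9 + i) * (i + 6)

We need to factor i*(-3) + i^2 - 54.
The factored form is (6 + i) * (i - 9).
d) (6 + i) * (i - 9)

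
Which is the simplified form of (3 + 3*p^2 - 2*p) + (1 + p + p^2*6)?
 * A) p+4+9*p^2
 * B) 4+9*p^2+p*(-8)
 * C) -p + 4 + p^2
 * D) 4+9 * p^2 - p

Adding the polynomials and combining like terms:
(3 + 3*p^2 - 2*p) + (1 + p + p^2*6)
= 4+9 * p^2 - p
D) 4+9 * p^2 - p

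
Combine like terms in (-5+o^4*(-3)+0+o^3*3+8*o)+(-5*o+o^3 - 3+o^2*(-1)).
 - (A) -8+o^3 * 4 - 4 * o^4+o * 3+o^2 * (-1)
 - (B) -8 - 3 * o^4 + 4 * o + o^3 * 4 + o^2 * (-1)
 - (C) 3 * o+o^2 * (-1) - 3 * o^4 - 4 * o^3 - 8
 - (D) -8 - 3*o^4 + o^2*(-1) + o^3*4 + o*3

Adding the polynomials and combining like terms:
(-5 + o^4*(-3) + 0 + o^3*3 + 8*o) + (-5*o + o^3 - 3 + o^2*(-1))
= -8 - 3*o^4 + o^2*(-1) + o^3*4 + o*3
D) -8 - 3*o^4 + o^2*(-1) + o^3*4 + o*3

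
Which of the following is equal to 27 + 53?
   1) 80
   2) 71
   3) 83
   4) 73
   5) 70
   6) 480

27 + 53 = 80
1) 80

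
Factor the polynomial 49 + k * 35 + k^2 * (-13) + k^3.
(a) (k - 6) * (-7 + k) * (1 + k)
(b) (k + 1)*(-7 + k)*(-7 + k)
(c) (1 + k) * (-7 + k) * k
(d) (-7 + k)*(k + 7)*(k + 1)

We need to factor 49 + k * 35 + k^2 * (-13) + k^3.
The factored form is (k + 1)*(-7 + k)*(-7 + k).
b) (k + 1)*(-7 + k)*(-7 + k)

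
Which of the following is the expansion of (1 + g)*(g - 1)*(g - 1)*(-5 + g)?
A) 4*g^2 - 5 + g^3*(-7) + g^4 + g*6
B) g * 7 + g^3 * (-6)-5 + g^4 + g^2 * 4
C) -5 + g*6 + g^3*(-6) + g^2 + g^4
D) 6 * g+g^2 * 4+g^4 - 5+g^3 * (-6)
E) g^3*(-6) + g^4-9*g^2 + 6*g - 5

Expanding (1 + g)*(g - 1)*(g - 1)*(-5 + g):
= 6 * g+g^2 * 4+g^4 - 5+g^3 * (-6)
D) 6 * g+g^2 * 4+g^4 - 5+g^3 * (-6)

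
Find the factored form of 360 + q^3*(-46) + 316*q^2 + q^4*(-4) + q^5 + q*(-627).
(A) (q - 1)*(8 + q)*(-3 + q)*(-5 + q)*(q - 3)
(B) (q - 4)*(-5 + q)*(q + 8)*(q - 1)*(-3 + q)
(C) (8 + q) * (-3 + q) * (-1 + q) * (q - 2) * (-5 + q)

We need to factor 360 + q^3*(-46) + 316*q^2 + q^4*(-4) + q^5 + q*(-627).
The factored form is (q - 1)*(8 + q)*(-3 + q)*(-5 + q)*(q - 3).
A) (q - 1)*(8 + q)*(-3 + q)*(-5 + q)*(q - 3)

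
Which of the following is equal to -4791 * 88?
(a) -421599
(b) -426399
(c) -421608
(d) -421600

-4791 * 88 = -421608
c) -421608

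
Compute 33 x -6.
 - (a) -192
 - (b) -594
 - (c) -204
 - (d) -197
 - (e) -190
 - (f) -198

33 * -6 = -198
f) -198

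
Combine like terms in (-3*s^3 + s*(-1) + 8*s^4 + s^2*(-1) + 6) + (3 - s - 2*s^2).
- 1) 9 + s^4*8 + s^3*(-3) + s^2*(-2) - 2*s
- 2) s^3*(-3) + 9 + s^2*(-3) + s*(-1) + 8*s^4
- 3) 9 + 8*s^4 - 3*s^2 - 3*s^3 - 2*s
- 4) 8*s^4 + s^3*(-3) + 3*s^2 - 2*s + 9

Adding the polynomials and combining like terms:
(-3*s^3 + s*(-1) + 8*s^4 + s^2*(-1) + 6) + (3 - s - 2*s^2)
= 9 + 8*s^4 - 3*s^2 - 3*s^3 - 2*s
3) 9 + 8*s^4 - 3*s^2 - 3*s^3 - 2*s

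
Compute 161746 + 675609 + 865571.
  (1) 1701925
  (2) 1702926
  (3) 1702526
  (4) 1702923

First: 161746 + 675609 = 837355
Then: 837355 + 865571 = 1702926
2) 1702926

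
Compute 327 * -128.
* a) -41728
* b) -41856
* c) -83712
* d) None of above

327 * -128 = -41856
b) -41856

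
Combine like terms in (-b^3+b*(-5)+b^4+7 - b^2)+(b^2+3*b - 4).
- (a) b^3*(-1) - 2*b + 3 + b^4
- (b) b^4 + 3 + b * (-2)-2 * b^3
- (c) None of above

Adding the polynomials and combining like terms:
(-b^3 + b*(-5) + b^4 + 7 - b^2) + (b^2 + 3*b - 4)
= b^3*(-1) - 2*b + 3 + b^4
a) b^3*(-1) - 2*b + 3 + b^4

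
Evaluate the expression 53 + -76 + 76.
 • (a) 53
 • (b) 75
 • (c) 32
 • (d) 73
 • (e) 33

First: 53 + -76 = -23
Then: -23 + 76 = 53
a) 53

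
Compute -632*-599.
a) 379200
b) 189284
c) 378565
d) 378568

-632 * -599 = 378568
d) 378568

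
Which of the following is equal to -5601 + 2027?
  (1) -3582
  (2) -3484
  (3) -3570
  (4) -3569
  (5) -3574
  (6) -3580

-5601 + 2027 = -3574
5) -3574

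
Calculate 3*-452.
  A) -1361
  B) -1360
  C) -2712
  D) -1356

3 * -452 = -1356
D) -1356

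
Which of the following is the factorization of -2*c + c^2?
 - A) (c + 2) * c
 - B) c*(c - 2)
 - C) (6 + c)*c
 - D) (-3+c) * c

We need to factor -2*c + c^2.
The factored form is c*(c - 2).
B) c*(c - 2)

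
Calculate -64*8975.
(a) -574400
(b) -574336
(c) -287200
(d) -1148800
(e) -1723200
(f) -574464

-64 * 8975 = -574400
a) -574400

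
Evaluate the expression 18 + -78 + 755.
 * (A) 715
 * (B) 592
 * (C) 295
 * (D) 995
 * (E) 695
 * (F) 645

First: 18 + -78 = -60
Then: -60 + 755 = 695
E) 695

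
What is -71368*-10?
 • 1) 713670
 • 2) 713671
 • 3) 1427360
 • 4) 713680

-71368 * -10 = 713680
4) 713680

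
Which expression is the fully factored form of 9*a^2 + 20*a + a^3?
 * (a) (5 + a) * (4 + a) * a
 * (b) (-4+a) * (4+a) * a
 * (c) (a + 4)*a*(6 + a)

We need to factor 9*a^2 + 20*a + a^3.
The factored form is (5 + a) * (4 + a) * a.
a) (5 + a) * (4 + a) * a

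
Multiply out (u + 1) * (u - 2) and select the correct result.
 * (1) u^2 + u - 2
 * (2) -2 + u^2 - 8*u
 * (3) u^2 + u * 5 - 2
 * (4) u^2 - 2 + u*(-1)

Expanding (u + 1) * (u - 2):
= u^2 - 2 + u*(-1)
4) u^2 - 2 + u*(-1)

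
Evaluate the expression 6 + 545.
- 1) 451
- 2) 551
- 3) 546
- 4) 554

6 + 545 = 551
2) 551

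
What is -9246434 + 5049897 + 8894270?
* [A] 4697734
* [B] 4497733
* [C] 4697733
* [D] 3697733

First: -9246434 + 5049897 = -4196537
Then: -4196537 + 8894270 = 4697733
C) 4697733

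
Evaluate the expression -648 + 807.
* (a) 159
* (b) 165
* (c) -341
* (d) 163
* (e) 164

-648 + 807 = 159
a) 159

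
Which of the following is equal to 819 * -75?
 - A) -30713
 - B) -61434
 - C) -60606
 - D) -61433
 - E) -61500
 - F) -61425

819 * -75 = -61425
F) -61425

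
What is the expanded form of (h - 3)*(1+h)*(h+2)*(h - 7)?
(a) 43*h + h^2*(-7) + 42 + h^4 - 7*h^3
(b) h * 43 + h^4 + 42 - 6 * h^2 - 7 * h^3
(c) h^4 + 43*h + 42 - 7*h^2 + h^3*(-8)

Expanding (h - 3)*(1+h)*(h+2)*(h - 7):
= 43*h + h^2*(-7) + 42 + h^4 - 7*h^3
a) 43*h + h^2*(-7) + 42 + h^4 - 7*h^3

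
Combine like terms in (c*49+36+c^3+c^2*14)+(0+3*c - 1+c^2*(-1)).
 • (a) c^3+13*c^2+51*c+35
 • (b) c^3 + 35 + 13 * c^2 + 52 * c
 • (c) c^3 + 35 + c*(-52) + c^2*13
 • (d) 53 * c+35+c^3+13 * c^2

Adding the polynomials and combining like terms:
(c*49 + 36 + c^3 + c^2*14) + (0 + 3*c - 1 + c^2*(-1))
= c^3 + 35 + 13 * c^2 + 52 * c
b) c^3 + 35 + 13 * c^2 + 52 * c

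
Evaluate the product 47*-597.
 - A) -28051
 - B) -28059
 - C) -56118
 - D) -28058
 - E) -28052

47 * -597 = -28059
B) -28059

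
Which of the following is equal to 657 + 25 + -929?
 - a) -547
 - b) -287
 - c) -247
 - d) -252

First: 657 + 25 = 682
Then: 682 + -929 = -247
c) -247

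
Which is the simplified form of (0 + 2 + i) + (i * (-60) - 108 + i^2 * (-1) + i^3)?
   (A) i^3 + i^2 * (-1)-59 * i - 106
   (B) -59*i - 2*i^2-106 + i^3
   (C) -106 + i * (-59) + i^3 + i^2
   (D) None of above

Adding the polynomials and combining like terms:
(0 + 2 + i) + (i*(-60) - 108 + i^2*(-1) + i^3)
= i^3 + i^2 * (-1)-59 * i - 106
A) i^3 + i^2 * (-1)-59 * i - 106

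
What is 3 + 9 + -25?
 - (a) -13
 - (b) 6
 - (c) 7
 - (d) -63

First: 3 + 9 = 12
Then: 12 + -25 = -13
a) -13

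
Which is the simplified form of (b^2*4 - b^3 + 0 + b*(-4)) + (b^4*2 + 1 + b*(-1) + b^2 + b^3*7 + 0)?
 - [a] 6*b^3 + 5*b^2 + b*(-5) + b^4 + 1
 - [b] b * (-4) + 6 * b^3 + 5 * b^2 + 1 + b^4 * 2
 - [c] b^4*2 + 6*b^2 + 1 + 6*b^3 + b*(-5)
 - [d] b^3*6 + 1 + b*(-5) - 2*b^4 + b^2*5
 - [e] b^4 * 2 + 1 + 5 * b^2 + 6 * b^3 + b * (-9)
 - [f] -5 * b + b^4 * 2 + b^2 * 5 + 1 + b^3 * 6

Adding the polynomials and combining like terms:
(b^2*4 - b^3 + 0 + b*(-4)) + (b^4*2 + 1 + b*(-1) + b^2 + b^3*7 + 0)
= -5 * b + b^4 * 2 + b^2 * 5 + 1 + b^3 * 6
f) -5 * b + b^4 * 2 + b^2 * 5 + 1 + b^3 * 6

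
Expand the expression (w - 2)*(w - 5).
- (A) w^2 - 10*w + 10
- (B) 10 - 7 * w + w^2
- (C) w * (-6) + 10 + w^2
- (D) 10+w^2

Expanding (w - 2)*(w - 5):
= 10 - 7 * w + w^2
B) 10 - 7 * w + w^2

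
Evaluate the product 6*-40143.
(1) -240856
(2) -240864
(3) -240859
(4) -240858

6 * -40143 = -240858
4) -240858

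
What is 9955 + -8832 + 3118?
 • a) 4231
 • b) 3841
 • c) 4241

First: 9955 + -8832 = 1123
Then: 1123 + 3118 = 4241
c) 4241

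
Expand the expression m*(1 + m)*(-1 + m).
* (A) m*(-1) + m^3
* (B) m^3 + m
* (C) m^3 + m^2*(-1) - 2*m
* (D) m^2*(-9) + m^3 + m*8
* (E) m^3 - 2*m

Expanding m*(1 + m)*(-1 + m):
= m*(-1) + m^3
A) m*(-1) + m^3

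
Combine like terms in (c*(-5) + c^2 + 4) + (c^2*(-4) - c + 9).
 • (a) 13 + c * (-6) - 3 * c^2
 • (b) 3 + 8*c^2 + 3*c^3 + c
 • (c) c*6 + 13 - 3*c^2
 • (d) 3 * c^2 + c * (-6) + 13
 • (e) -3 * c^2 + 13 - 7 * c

Adding the polynomials and combining like terms:
(c*(-5) + c^2 + 4) + (c^2*(-4) - c + 9)
= 13 + c * (-6) - 3 * c^2
a) 13 + c * (-6) - 3 * c^2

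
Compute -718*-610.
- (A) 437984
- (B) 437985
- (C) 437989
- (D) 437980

-718 * -610 = 437980
D) 437980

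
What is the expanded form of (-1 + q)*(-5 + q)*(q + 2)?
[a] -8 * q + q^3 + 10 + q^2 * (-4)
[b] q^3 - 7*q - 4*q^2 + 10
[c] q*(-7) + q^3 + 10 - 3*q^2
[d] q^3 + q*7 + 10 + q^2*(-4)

Expanding (-1 + q)*(-5 + q)*(q + 2):
= q^3 - 7*q - 4*q^2 + 10
b) q^3 - 7*q - 4*q^2 + 10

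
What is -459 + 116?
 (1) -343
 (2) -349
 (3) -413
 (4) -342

-459 + 116 = -343
1) -343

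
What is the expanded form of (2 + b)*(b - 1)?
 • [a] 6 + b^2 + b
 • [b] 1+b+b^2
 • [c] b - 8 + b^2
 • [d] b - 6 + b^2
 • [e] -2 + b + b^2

Expanding (2 + b)*(b - 1):
= -2 + b + b^2
e) -2 + b + b^2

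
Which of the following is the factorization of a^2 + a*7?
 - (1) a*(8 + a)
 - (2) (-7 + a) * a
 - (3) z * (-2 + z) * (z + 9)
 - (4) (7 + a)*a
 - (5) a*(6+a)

We need to factor a^2 + a*7.
The factored form is (7 + a)*a.
4) (7 + a)*a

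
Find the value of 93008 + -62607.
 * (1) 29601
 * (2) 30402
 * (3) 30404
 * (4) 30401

93008 + -62607 = 30401
4) 30401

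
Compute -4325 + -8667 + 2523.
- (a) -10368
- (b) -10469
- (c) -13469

First: -4325 + -8667 = -12992
Then: -12992 + 2523 = -10469
b) -10469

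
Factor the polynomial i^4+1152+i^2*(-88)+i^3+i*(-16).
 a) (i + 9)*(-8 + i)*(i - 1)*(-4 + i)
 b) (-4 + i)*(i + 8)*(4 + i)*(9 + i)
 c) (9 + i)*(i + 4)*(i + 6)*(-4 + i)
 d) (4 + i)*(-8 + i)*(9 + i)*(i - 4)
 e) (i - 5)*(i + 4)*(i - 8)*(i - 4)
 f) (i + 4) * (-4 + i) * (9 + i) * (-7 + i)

We need to factor i^4+1152+i^2*(-88)+i^3+i*(-16).
The factored form is (4 + i)*(-8 + i)*(9 + i)*(i - 4).
d) (4 + i)*(-8 + i)*(9 + i)*(i - 4)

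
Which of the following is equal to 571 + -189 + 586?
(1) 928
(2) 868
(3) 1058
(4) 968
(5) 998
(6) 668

First: 571 + -189 = 382
Then: 382 + 586 = 968
4) 968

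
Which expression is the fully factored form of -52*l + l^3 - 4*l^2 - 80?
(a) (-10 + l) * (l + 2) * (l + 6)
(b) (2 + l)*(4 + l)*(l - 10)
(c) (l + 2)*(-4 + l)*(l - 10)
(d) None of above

We need to factor -52*l + l^3 - 4*l^2 - 80.
The factored form is (2 + l)*(4 + l)*(l - 10).
b) (2 + l)*(4 + l)*(l - 10)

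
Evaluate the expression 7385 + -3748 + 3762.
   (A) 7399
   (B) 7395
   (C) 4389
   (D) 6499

First: 7385 + -3748 = 3637
Then: 3637 + 3762 = 7399
A) 7399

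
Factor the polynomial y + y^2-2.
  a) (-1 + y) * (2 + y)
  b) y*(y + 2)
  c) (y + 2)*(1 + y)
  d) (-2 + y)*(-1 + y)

We need to factor y + y^2-2.
The factored form is (-1 + y) * (2 + y).
a) (-1 + y) * (2 + y)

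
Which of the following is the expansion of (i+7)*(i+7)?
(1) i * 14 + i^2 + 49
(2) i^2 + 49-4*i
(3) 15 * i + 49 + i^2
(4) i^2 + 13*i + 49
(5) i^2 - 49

Expanding (i+7)*(i+7):
= i * 14 + i^2 + 49
1) i * 14 + i^2 + 49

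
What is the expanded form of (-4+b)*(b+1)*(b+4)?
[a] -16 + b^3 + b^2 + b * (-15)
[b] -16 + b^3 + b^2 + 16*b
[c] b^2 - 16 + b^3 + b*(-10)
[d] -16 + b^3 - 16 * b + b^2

Expanding (-4+b)*(b+1)*(b+4):
= -16 + b^3 - 16 * b + b^2
d) -16 + b^3 - 16 * b + b^2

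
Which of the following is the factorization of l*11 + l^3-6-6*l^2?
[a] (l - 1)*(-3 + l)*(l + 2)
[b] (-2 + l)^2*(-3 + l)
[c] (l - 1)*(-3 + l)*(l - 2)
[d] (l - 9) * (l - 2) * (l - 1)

We need to factor l*11 + l^3-6-6*l^2.
The factored form is (l - 1)*(-3 + l)*(l - 2).
c) (l - 1)*(-3 + l)*(l - 2)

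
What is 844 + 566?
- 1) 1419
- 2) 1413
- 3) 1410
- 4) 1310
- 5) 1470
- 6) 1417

844 + 566 = 1410
3) 1410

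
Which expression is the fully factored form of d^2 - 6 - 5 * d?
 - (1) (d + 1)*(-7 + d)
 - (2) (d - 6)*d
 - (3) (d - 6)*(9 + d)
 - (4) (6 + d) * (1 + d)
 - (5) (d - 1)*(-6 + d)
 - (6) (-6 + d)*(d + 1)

We need to factor d^2 - 6 - 5 * d.
The factored form is (-6 + d)*(d + 1).
6) (-6 + d)*(d + 1)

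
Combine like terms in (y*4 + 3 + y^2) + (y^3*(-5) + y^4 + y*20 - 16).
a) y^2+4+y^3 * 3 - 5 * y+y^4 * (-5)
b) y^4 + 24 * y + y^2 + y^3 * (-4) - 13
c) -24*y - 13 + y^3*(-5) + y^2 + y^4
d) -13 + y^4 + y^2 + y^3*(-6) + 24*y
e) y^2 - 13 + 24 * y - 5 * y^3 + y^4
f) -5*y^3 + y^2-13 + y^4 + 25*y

Adding the polynomials and combining like terms:
(y*4 + 3 + y^2) + (y^3*(-5) + y^4 + y*20 - 16)
= y^2 - 13 + 24 * y - 5 * y^3 + y^4
e) y^2 - 13 + 24 * y - 5 * y^3 + y^4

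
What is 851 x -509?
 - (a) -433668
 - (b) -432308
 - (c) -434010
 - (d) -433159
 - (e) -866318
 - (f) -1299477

851 * -509 = -433159
d) -433159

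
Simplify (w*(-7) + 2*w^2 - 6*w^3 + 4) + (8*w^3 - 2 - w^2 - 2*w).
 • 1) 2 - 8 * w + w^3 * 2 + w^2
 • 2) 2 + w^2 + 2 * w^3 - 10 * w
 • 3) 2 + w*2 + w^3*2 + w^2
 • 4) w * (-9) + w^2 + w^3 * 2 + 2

Adding the polynomials and combining like terms:
(w*(-7) + 2*w^2 - 6*w^3 + 4) + (8*w^3 - 2 - w^2 - 2*w)
= w * (-9) + w^2 + w^3 * 2 + 2
4) w * (-9) + w^2 + w^3 * 2 + 2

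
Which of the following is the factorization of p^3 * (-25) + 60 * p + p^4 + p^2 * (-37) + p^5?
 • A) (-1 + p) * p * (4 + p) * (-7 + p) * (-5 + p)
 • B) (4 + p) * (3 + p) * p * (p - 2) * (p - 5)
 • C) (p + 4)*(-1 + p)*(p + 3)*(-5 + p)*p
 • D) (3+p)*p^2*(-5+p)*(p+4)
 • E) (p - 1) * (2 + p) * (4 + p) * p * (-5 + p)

We need to factor p^3 * (-25) + 60 * p + p^4 + p^2 * (-37) + p^5.
The factored form is (p + 4)*(-1 + p)*(p + 3)*(-5 + p)*p.
C) (p + 4)*(-1 + p)*(p + 3)*(-5 + p)*p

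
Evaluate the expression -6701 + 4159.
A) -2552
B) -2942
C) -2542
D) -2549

-6701 + 4159 = -2542
C) -2542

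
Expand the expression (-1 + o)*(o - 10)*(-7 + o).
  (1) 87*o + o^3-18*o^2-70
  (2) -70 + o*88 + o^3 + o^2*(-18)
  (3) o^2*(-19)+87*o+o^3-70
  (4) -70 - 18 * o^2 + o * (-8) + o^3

Expanding (-1 + o)*(o - 10)*(-7 + o):
= 87*o + o^3-18*o^2-70
1) 87*o + o^3-18*o^2-70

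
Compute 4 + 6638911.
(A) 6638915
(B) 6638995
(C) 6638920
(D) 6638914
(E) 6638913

4 + 6638911 = 6638915
A) 6638915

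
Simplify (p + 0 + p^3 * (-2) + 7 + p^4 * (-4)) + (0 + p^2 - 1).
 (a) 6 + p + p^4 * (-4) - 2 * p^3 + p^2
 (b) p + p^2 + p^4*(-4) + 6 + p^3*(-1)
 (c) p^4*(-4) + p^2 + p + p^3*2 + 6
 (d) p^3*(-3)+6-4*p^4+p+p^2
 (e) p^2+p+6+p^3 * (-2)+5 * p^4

Adding the polynomials and combining like terms:
(p + 0 + p^3*(-2) + 7 + p^4*(-4)) + (0 + p^2 - 1)
= 6 + p + p^4 * (-4) - 2 * p^3 + p^2
a) 6 + p + p^4 * (-4) - 2 * p^3 + p^2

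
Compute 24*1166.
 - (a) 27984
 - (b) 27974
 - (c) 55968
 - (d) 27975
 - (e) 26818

24 * 1166 = 27984
a) 27984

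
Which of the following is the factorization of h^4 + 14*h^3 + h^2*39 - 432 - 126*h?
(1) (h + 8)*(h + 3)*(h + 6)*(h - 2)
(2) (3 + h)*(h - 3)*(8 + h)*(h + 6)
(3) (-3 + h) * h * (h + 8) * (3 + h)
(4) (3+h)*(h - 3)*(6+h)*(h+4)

We need to factor h^4 + 14*h^3 + h^2*39 - 432 - 126*h.
The factored form is (3 + h)*(h - 3)*(8 + h)*(h + 6).
2) (3 + h)*(h - 3)*(8 + h)*(h + 6)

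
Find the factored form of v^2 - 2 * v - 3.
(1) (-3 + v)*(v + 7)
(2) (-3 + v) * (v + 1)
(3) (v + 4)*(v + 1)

We need to factor v^2 - 2 * v - 3.
The factored form is (-3 + v) * (v + 1).
2) (-3 + v) * (v + 1)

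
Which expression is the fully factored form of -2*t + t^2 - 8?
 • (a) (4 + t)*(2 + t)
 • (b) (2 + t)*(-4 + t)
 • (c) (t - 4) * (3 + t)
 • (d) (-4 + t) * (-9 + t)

We need to factor -2*t + t^2 - 8.
The factored form is (2 + t)*(-4 + t).
b) (2 + t)*(-4 + t)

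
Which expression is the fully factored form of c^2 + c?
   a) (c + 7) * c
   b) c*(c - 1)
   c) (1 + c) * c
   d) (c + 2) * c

We need to factor c^2 + c.
The factored form is (1 + c) * c.
c) (1 + c) * c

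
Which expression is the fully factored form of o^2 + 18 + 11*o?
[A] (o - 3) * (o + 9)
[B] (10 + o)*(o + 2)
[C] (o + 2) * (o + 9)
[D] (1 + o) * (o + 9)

We need to factor o^2 + 18 + 11*o.
The factored form is (o + 2) * (o + 9).
C) (o + 2) * (o + 9)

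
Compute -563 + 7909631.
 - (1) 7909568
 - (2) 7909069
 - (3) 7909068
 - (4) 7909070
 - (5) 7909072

-563 + 7909631 = 7909068
3) 7909068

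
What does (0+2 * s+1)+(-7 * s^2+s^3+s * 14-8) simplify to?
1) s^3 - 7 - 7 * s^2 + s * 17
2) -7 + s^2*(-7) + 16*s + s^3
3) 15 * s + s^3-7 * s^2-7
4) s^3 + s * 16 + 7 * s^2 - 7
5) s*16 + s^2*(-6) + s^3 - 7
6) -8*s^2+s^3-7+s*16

Adding the polynomials and combining like terms:
(0 + 2*s + 1) + (-7*s^2 + s^3 + s*14 - 8)
= -7 + s^2*(-7) + 16*s + s^3
2) -7 + s^2*(-7) + 16*s + s^3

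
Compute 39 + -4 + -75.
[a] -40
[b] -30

First: 39 + -4 = 35
Then: 35 + -75 = -40
a) -40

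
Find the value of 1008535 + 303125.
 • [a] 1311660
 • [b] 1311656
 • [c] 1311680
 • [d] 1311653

1008535 + 303125 = 1311660
a) 1311660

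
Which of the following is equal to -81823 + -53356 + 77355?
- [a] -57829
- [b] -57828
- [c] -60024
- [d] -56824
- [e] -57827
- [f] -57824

First: -81823 + -53356 = -135179
Then: -135179 + 77355 = -57824
f) -57824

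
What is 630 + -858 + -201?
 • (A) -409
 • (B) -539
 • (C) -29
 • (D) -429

First: 630 + -858 = -228
Then: -228 + -201 = -429
D) -429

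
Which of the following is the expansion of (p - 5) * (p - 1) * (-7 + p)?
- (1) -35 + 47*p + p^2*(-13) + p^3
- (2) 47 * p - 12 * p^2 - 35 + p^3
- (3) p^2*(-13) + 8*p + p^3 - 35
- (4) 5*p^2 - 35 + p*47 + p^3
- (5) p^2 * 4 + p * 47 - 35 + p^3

Expanding (p - 5) * (p - 1) * (-7 + p):
= -35 + 47*p + p^2*(-13) + p^3
1) -35 + 47*p + p^2*(-13) + p^3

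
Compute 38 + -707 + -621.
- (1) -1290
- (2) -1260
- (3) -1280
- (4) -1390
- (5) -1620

First: 38 + -707 = -669
Then: -669 + -621 = -1290
1) -1290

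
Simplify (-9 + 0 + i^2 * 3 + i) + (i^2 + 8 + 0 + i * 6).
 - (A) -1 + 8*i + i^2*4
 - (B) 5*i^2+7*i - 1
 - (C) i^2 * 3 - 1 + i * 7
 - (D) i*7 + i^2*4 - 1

Adding the polynomials and combining like terms:
(-9 + 0 + i^2*3 + i) + (i^2 + 8 + 0 + i*6)
= i*7 + i^2*4 - 1
D) i*7 + i^2*4 - 1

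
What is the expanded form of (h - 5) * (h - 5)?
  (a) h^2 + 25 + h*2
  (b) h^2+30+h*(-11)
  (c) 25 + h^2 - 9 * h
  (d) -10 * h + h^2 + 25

Expanding (h - 5) * (h - 5):
= -10 * h + h^2 + 25
d) -10 * h + h^2 + 25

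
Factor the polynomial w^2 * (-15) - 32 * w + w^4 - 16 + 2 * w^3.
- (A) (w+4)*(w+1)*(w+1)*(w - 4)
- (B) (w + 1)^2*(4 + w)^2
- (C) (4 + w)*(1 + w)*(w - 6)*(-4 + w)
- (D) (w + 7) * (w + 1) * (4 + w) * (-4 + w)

We need to factor w^2 * (-15) - 32 * w + w^4 - 16 + 2 * w^3.
The factored form is (w+4)*(w+1)*(w+1)*(w - 4).
A) (w+4)*(w+1)*(w+1)*(w - 4)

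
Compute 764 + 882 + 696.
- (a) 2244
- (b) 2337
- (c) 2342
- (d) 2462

First: 764 + 882 = 1646
Then: 1646 + 696 = 2342
c) 2342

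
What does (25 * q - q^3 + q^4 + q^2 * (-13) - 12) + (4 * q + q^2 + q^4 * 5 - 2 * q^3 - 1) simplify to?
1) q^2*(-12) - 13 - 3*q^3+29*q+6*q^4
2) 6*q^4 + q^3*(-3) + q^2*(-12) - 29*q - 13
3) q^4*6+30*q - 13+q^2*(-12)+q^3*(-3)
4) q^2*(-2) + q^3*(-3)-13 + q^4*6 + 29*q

Adding the polynomials and combining like terms:
(25*q - q^3 + q^4 + q^2*(-13) - 12) + (4*q + q^2 + q^4*5 - 2*q^3 - 1)
= q^2*(-12) - 13 - 3*q^3+29*q+6*q^4
1) q^2*(-12) - 13 - 3*q^3+29*q+6*q^4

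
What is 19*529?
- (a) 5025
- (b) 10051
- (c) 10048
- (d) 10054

19 * 529 = 10051
b) 10051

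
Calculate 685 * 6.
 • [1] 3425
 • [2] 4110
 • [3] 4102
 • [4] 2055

685 * 6 = 4110
2) 4110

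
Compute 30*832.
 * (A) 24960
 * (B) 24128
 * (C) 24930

30 * 832 = 24960
A) 24960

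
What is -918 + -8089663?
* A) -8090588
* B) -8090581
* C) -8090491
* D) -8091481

-918 + -8089663 = -8090581
B) -8090581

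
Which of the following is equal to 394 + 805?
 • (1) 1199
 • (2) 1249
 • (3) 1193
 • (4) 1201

394 + 805 = 1199
1) 1199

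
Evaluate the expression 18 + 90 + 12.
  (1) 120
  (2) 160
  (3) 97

First: 18 + 90 = 108
Then: 108 + 12 = 120
1) 120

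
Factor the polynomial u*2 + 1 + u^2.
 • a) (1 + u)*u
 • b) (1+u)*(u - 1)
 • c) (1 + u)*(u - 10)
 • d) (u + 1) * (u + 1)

We need to factor u*2 + 1 + u^2.
The factored form is (u + 1) * (u + 1).
d) (u + 1) * (u + 1)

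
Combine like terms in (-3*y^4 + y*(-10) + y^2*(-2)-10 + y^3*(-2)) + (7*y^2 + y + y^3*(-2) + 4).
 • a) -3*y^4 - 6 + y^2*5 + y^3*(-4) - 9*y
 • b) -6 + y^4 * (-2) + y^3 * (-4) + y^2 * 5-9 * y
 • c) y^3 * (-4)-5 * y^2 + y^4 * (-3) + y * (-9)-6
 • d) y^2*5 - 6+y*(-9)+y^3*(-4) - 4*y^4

Adding the polynomials and combining like terms:
(-3*y^4 + y*(-10) + y^2*(-2) - 10 + y^3*(-2)) + (7*y^2 + y + y^3*(-2) + 4)
= -3*y^4 - 6 + y^2*5 + y^3*(-4) - 9*y
a) -3*y^4 - 6 + y^2*5 + y^3*(-4) - 9*y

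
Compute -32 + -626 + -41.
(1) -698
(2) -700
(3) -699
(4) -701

First: -32 + -626 = -658
Then: -658 + -41 = -699
3) -699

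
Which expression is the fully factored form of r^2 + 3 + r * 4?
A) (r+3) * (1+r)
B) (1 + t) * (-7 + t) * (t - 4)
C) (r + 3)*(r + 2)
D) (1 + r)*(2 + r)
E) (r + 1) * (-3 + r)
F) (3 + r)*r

We need to factor r^2 + 3 + r * 4.
The factored form is (r+3) * (1+r).
A) (r+3) * (1+r)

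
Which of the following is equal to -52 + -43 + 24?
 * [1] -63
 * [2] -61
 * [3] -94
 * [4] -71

First: -52 + -43 = -95
Then: -95 + 24 = -71
4) -71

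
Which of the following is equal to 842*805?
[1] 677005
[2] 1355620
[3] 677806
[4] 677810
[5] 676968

842 * 805 = 677810
4) 677810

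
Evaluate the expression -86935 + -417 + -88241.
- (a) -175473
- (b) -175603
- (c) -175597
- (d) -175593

First: -86935 + -417 = -87352
Then: -87352 + -88241 = -175593
d) -175593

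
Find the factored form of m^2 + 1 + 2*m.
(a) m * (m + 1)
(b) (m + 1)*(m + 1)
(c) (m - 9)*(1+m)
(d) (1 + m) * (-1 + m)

We need to factor m^2 + 1 + 2*m.
The factored form is (m + 1)*(m + 1).
b) (m + 1)*(m + 1)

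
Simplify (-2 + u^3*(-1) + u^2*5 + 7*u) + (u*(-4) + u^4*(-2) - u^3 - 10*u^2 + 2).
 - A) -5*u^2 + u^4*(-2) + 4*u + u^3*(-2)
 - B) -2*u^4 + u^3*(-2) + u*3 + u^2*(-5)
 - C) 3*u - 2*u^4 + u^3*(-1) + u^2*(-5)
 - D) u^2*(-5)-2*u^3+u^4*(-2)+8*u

Adding the polynomials and combining like terms:
(-2 + u^3*(-1) + u^2*5 + 7*u) + (u*(-4) + u^4*(-2) - u^3 - 10*u^2 + 2)
= -2*u^4 + u^3*(-2) + u*3 + u^2*(-5)
B) -2*u^4 + u^3*(-2) + u*3 + u^2*(-5)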